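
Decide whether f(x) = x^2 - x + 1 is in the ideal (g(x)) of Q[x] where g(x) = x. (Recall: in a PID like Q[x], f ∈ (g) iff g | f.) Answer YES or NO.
NO

In Q[x] the ideal (g) consists of all multiples of g, so f ∈ (g) iff g | f, i.e. iff the remainder of f on division by g is 0. Divide f by g (g is monic, so eliminate the leading term of the running remainder at each step):
  leading term x^2: subtract (x)·g(x) = x^2, leaving 1 - x
  leading term -x: subtract (-1)·g(x) = -x, leaving 1
The remainder r(x) = 1 ≠ 0 (and deg r < deg g), so g ∤ f, i.e. f ∉ (g).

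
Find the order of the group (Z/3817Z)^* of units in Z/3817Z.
(Z/3817Z)^* consists of the classes a with gcd(a, 3817) = 1, so its order is φ(3817). φ is multiplicative, with φ(p^e) = p^e − p^(e−1). Factorise 3817 = 11 · 347. Then
  φ(3817) = (11 − 1) · (347 − 1) = 10 · 346 = 3460.
Thus |(Z/3817Z)^*| = 3460.

Final answer: |(Z/3817Z)^*| = 3460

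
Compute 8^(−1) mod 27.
8^(−1) ≡ 17 (mod 27)

Apply the extended Euclidean algorithm to (27, 8), tracking rows (r, s, t) with s·27 + t·8 = r. Each division r_prev = q·r_cur + r_new produces the new row as (previous row) − q·(current row):
  row A: (27, 1, 0)   [1·27 + 0·8 = 27]
  row B: (8, 0, 1)   [0·27 + 1·8 = 8]
  27 = 3·8 + 3   → row C = row A − 3·row B = (3, 1, −3)   [check: 1·27 − 3·8 = 3]
  8 = 2·3 + 2   → row D = row B − 2·row C = (2, −2, 7)   [check: −2·27 + 7·8 = 2]
  3 = 1·2 + 1   → row E = row C − 1·row D = (1, 3, −10)   [check: 3·27 − 10·8 = 1]
  2 = 2·1 + 0   → remainder 0, stop. gcd = 1 (last nonzero row E).
The gcd is 1, so 8 is invertible mod 27. The last nonzero row gives 3·27 − 10·8 = 1, so t = −10. So 8^(−1) ≡ −10 ≡ 17 (mod 27). Verify: 8 · 17 = 136 ≡ 1 (mod 27). ✓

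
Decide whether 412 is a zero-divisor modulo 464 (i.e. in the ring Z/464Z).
YES

gcd(412, 464) = 4 > 1, so 412 is not a unit in Z/464Z. In Z/nZ every nonzero non-unit is a zero-divisor: explicitly, take b = 464/gcd = 116 ≠ 0 (mod 464); then 412·116 = 47792 = 103·464, i.e. 412·116 ≡ 0 (mod 464). So 412 is a zero-divisor.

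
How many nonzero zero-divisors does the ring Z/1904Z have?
In Z/1904Z each nonzero element is either a unit (gcd with 1904 is 1) or a zero-divisor (gcd > 1). The number of units is φ(1904): factorise 1904 = 2^4 · 7 · 17, so φ(1904) = (2^4 − 2^3) · (7 − 1) · (17 − 1) = 8 · 6 · 16 = 768. The nonzero elements number 1904 − 1 = 1903. Hence the nonzero zero-divisors number 1903 − 768 = 1135.

Final answer: Z/1904Z has 1135 nonzero zero-divisors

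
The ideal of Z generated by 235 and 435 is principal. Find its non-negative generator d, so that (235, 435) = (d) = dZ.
(235, 435) = (5); d = 5

In the PID Z, (a, b) is generated by gcd(a, b). Compute gcd(435, 235) with the extended Euclidean algorithm, tracking rows (r, s, t) with s·435 + t·235 = r:
  row A: (435, 1, 0)   [1·435 + 0·235 = 435]
  row B: (235, 0, 1)   [0·435 + 1·235 = 235]
  435 = 1·235 + 200   → row C = row A − 1·row B = (200, 1, −1)   [check: 1·435 − 1·235 = 200]
  235 = 1·200 + 35   → row D = row B − 1·row C = (35, −1, 2)   [check: −1·435 + 2·235 = 35]
  200 = 5·35 + 25   → row E = row C − 5·row D = (25, 6, −11)   [check: 6·435 − 11·235 = 25]
  35 = 1·25 + 10   → row F = row D − 1·row E = (10, −7, 13)   [check: −7·435 + 13·235 = 10]
  25 = 2·10 + 5   → row G = row E − 2·row F = (5, 20, −37)   [check: 20·435 − 37·235 = 5]
  10 = 2·5 + 0   → remainder 0, stop. gcd = 5 (last nonzero row G).
So gcd(235, 435) = 5, with Bézout identity 20·435 − 37·235 = 5. Containment (⊇): the Bézout identity exhibits 5 as an element of (235, 435), giving (5) ⊆ (235, 435). Containment (⊆): since 5 | 235 and 5 | 435 (235 = 5·47, 435 = 5·87), every Z-linear combination of 235 and 435 is divisible by 5, so (235, 435) ⊆ (5). Therefore (235, 435) = (5), d = 5.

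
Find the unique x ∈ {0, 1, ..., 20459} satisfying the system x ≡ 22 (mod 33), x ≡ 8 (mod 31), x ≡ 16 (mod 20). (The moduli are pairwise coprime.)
x ≡ 15136 (mod 20460); the representative in [0, 20460) is 15136

The moduli 33, 31, 20 are pairwise coprime, so by the CRT there is a unique solution mod 33·31·20 = 20460.
Solve by successive substitution. Start with x ≡ 22 (mod 33).
  Combine with x ≡ 8 (mod 31): write x = 22 + 33·t and require 22 + 33·t ≡ 8 (mod 31), i.e. 33·t ≡ 8 − 22 ≡ 17 (mod 31). Since 33^(−1) ≡ 16 (mod 31) (33 ≡ 2 (mod 31)), t ≡ 16·17 ≡ 24 (mod 31). So x ≡ 22 + 33·24 = 814 (mod 1023).
  Combine with x ≡ 16 (mod 20): write x = 814 + 1023·t and require 814 + 1023·t ≡ 16 (mod 20), i.e. 1023·t ≡ 16 − 814 ≡ 2 (mod 20). Since 1023^(−1) ≡ 7 (mod 20) (1023 ≡ 3 (mod 20)), t ≡ 7·2 ≡ 14 (mod 20). So x ≡ 814 + 1023·14 = 15136 (mod 20460).
Unique solution in [0, 20460): x = 15136.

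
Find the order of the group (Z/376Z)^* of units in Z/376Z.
|(Z/376Z)^*| = 184

(Z/376Z)^* consists of the classes a with gcd(a, 376) = 1, so its order is φ(376). φ is multiplicative, with φ(p^e) = p^e − p^(e−1). Factorise 376 = 2^3 · 47. Then
  φ(376) = (2^3 − 2^2) · (47 − 1) = 4 · 46 = 184.
Thus |(Z/376Z)^*| = 184.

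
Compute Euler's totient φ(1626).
φ is multiplicative, with φ(p^e) = p^e − p^(e−1). Factorise 1626 = 2 · 3 · 271. Then
  φ(1626) = (2 − 1) · (3 − 1) · (271 − 1) = 1 · 2 · 270 = 540.

Final answer: φ(1626) = 540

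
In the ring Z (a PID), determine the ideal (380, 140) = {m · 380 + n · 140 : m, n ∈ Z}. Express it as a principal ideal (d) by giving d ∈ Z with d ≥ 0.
In the PID Z, (a, b) is generated by gcd(a, b). Compute gcd(380, 140) with the extended Euclidean algorithm, tracking rows (r, s, t) with s·380 + t·140 = r:
  row A: (380, 1, 0)   [1·380 + 0·140 = 380]
  row B: (140, 0, 1)   [0·380 + 1·140 = 140]
  380 = 2·140 + 100   → row C = row A − 2·row B = (100, 1, −2)   [check: 1·380 − 2·140 = 100]
  140 = 1·100 + 40   → row D = row B − 1·row C = (40, −1, 3)   [check: −1·380 + 3·140 = 40]
  100 = 2·40 + 20   → row E = row C − 2·row D = (20, 3, −8)   [check: 3·380 − 8·140 = 20]
  40 = 2·20 + 0   → remainder 0, stop. gcd = 20 (last nonzero row E).
So gcd(380, 140) = 20, with Bézout identity 3·380 − 8·140 = 20. Containment (⊇): the Bézout identity exhibits 20 as an element of (380, 140), giving (20) ⊆ (380, 140). Containment (⊆): since 20 | 380 and 20 | 140 (380 = 20·19, 140 = 20·7), every Z-linear combination of 380 and 140 is divisible by 20, so (380, 140) ⊆ (20). Therefore (380, 140) = (20), d = 20.

Final answer: (380, 140) = (20); d = 20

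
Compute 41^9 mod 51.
44

Use repeated squaring. Binary(9) = 1001. Walk through the bits of the exponent 9 left-to-right: at each bit after the leading one, square the running value, then multiply by 41 if the bit is 1 (always reducing mod 51):
  bit 1 = 1 (leading): start with 41.
  bit 2 = 0: square 41^2 = 1681 ≡ 49 (mod 51).
  bit 3 = 0: square 49^2 = 2401 ≡ 4 (mod 51).
  bit 4 = 1: square 4^2 = 16; bit is 1, so multiply 16·41 = 656 ≡ 44 (mod 51).
Final value: 41^9 ≡ 44 (mod 51).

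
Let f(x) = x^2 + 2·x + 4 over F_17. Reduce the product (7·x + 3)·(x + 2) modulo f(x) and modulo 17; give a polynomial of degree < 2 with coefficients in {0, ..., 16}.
a · b ≡ 3·x + 12 (mod f(x))

Multiply as integer polynomials: a · b = 7·x^2 + 17·x + 6. Reducing coefficients mod 17: a · b ≡ 7·x^2 + 6. Now divide by f(x) = x^2 + 2·x + 4 in F_17[x], eliminating the leading term at each step:
  leading term 7·x^2: subtract (7)·f(x) = 7·x^2 + 14·x + 11, leaving 3·x + 12 (coefficients mod 17)
The degree is now < 2, so this is the remainder. Hence a · b ≡ 3·x + 12 in F_17[x]/(f).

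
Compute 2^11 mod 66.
Use repeated squaring. Binary(11) = 1011. Walk through the bits of the exponent 11 left-to-right: at each bit after the leading one, square the running value, then multiply by 2 if the bit is 1 (always reducing mod 66):
  bit 1 = 1 (leading): start with 2.
  bit 2 = 0: square 2^2 = 4 (mod 66).
  bit 3 = 1: square 4^2 = 16; bit is 1, so multiply 16·2 = 32 (mod 66).
  bit 4 = 1: square 32^2 = 1024 ≡ 34; bit is 1, so multiply 34·2 = 68 ≡ 2 (mod 66).
Final value: 2^11 ≡ 2 (mod 66).

Final answer: 2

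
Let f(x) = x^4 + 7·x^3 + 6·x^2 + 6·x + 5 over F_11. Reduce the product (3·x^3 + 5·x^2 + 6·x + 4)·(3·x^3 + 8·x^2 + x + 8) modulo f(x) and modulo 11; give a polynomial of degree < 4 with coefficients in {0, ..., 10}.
a · b ≡ 10·x^3 + 7·x^2 + 2·x + 4 (mod f(x))

Multiply as integer polynomials: a · b = 9·x^6 + 39·x^5 + 61·x^4 + 89·x^3 + 78·x^2 + 52·x + 32. Reducing coefficients mod 11: a · b ≡ 9·x^6 + 6·x^5 + 6·x^4 + x^3 + x^2 + 8·x + 10. Now divide by f(x) = x^4 + 7·x^3 + 6·x^2 + 6·x + 5 in F_11[x], eliminating the leading term at each step:
  leading term 9·x^6: subtract (9·x^2)·f(x) = 9·x^6 + 8·x^5 + 10·x^4 + 10·x^3 + x^2, leaving 9·x^5 + 7·x^4 + 2·x^3 + 8·x + 10 (coefficients mod 11)
  leading term 9·x^5: subtract (9·x)·f(x) = 9·x^5 + 8·x^4 + 10·x^3 + 10·x^2 + x, leaving 10·x^4 + 3·x^3 + x^2 + 7·x + 10 (coefficients mod 11)
  leading term 10·x^4: subtract (10)·f(x) = 10·x^4 + 4·x^3 + 5·x^2 + 5·x + 6, leaving 10·x^3 + 7·x^2 + 2·x + 4 (coefficients mod 11)
The degree is now < 4, so this is the remainder. Hence a · b ≡ 10·x^3 + 7·x^2 + 2·x + 4 in F_11[x]/(f).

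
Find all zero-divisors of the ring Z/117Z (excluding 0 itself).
An element a ∈ Z/117Z (with a ≠ 0) is a zero-divisor iff gcd(a, 117) > 1 (because a is a unit precisely when gcd(a, n) = 1, and in Z/nZ every nonzero, non-unit element is a zero-divisor). Scan a = 1, ..., 116 and keep those with gcd(a, 117) > 1:
  gcd(3, 117) = 3, gcd(6, 117) = 3, gcd(9, 117) = 9, gcd(12, 117) = 3, gcd(13, 117) = 13, gcd(15, 117) = 3, gcd(18, 117) = 9, gcd(21, 117) = 3, gcd(24, 117) = 3, gcd(26, 117) = 13, gcd(27, 117) = 9, gcd(30, 117) = 3, gcd(33, 117) = 3, gcd(36, 117) = 9, gcd(39, 117) = 39, gcd(42, 117) = 3, gcd(45, 117) = 9, gcd(48, 117) = 3, gcd(51, 117) = 3, gcd(52, 117) = 13, gcd(54, 117) = 9, gcd(57, 117) = 3, gcd(60, 117) = 3, gcd(63, 117) = 9, gcd(65, 117) = 13, gcd(66, 117) = 3, gcd(69, 117) = 3, gcd(72, 117) = 9, gcd(75, 117) = 3, gcd(78, 117) = 39, gcd(81, 117) = 9, gcd(84, 117) = 3, gcd(87, 117) = 3, gcd(90, 117) = 9, gcd(91, 117) = 13, gcd(93, 117) = 3, gcd(96, 117) = 3, gcd(99, 117) = 9, gcd(102, 117) = 3, gcd(104, 117) = 13, gcd(105, 117) = 3, gcd(108, 117) = 9, gcd(111, 117) = 3, gcd(114, 117) = 3.
All other a ∈ {1, ..., 116} have gcd(a, 117) = 1 and are units. So the nonzero zero-divisors are exactly the 44 values of a appearing in this scan.

Final answer: nonzero zero-divisors of Z/117Z = {3, 6, 9, 12, 13, 15, 18, 21, 24, 26, 27, 30, 33, 36, 39, 42, 45, 48, 51, 52, 54, 57, 60, 63, 65, 66, 69, 72, 75, 78, 81, 84, 87, 90, 91, 93, 96, 99, 102, 104, 105, 108, 111, 114}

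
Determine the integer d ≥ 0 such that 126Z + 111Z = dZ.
(126, 111) = (3); d = 3

In the PID Z, (a, b) is generated by gcd(a, b). Compute gcd(126, 111) with the extended Euclidean algorithm, tracking rows (r, s, t) with s·126 + t·111 = r:
  row A: (126, 1, 0)   [1·126 + 0·111 = 126]
  row B: (111, 0, 1)   [0·126 + 1·111 = 111]
  126 = 1·111 + 15   → row C = row A − 1·row B = (15, 1, −1)   [check: 1·126 − 1·111 = 15]
  111 = 7·15 + 6   → row D = row B − 7·row C = (6, −7, 8)   [check: −7·126 + 8·111 = 6]
  15 = 2·6 + 3   → row E = row C − 2·row D = (3, 15, −17)   [check: 15·126 − 17·111 = 3]
  6 = 2·3 + 0   → remainder 0, stop. gcd = 3 (last nonzero row E).
So gcd(126, 111) = 3, with Bézout identity 15·126 − 17·111 = 3. Containment (⊇): the Bézout identity exhibits 3 as an element of (126, 111), giving (3) ⊆ (126, 111). Containment (⊆): since 3 | 126 and 3 | 111 (126 = 3·42, 111 = 3·37), every Z-linear combination of 126 and 111 is divisible by 3, so (126, 111) ⊆ (3). Therefore (126, 111) = (3), d = 3.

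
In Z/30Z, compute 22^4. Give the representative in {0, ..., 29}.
Use repeated squaring. Binary(4) = 100. Walk through the bits of the exponent 4 left-to-right: at each bit after the leading one, square the running value, then multiply by 22 if the bit is 1 (always reducing mod 30):
  bit 1 = 1 (leading): start with 22.
  bit 2 = 0: square 22^2 = 484 ≡ 4 (mod 30).
  bit 3 = 0: square 4^2 = 16 (mod 30).
Final value: 22^4 ≡ 16 (mod 30).

Final answer: 16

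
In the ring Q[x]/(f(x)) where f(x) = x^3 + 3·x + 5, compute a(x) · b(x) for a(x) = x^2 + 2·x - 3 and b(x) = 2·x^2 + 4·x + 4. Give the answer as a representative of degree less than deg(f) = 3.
a · b ≡ -38·x - 52 (mod f(x))

First multiply in Q[x] without reducing: a · b = 2·x^4 + 8·x^3 + 6·x^2 - 4·x - 12. Now divide by f(x) = x^3 + 3·x + 5, eliminating the leading term at each step:
  leading term 2·x^4: subtract (2·x)·f(x) = 2·x^4 + 6·x^2 + 10·x, leaving 8·x^3 - 14·x - 12
  leading term 8·x^3: subtract (8)·f(x) = 8·x^3 + 24·x + 40, leaving -38·x - 52
The degree is now < 3, so this is the remainder. Hence a · b ≡ -38·x - 52 in Q[x]/(f).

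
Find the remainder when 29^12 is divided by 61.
Use repeated squaring. Binary(12) = 1100. Walk through the bits of the exponent 12 left-to-right: at each bit after the leading one, square the running value, then multiply by 29 if the bit is 1 (always reducing mod 61):
  bit 1 = 1 (leading): start with 29.
  bit 2 = 1: square 29^2 = 841 ≡ 48; bit is 1, so multiply 48·29 = 1392 ≡ 50 (mod 61).
  bit 3 = 0: square 50^2 = 2500 ≡ 60 (mod 61).
  bit 4 = 0: square 60^2 = 3600 ≡ 1 (mod 61).
Final value: 29^12 ≡ 1 (mod 61).

Final answer: 1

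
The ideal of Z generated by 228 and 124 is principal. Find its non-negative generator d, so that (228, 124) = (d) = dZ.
(228, 124) = (4); d = 4

In the PID Z, (a, b) is generated by gcd(a, b). Compute gcd(228, 124) with the extended Euclidean algorithm, tracking rows (r, s, t) with s·228 + t·124 = r:
  row A: (228, 1, 0)   [1·228 + 0·124 = 228]
  row B: (124, 0, 1)   [0·228 + 1·124 = 124]
  228 = 1·124 + 104   → row C = row A − 1·row B = (104, 1, −1)   [check: 1·228 − 1·124 = 104]
  124 = 1·104 + 20   → row D = row B − 1·row C = (20, −1, 2)   [check: −1·228 + 2·124 = 20]
  104 = 5·20 + 4   → row E = row C − 5·row D = (4, 6, −11)   [check: 6·228 − 11·124 = 4]
  20 = 5·4 + 0   → remainder 0, stop. gcd = 4 (last nonzero row E).
So gcd(228, 124) = 4, with Bézout identity 6·228 − 11·124 = 4. Containment (⊇): the Bézout identity exhibits 4 as an element of (228, 124), giving (4) ⊆ (228, 124). Containment (⊆): since 4 | 228 and 4 | 124 (228 = 4·57, 124 = 4·31), every Z-linear combination of 228 and 124 is divisible by 4, so (228, 124) ⊆ (4). Therefore (228, 124) = (4), d = 4.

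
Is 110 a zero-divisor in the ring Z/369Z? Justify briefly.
gcd(110, 369) = 1, so 110 is a unit in Z/369Z (it has a multiplicative inverse). A unit cannot be a zero-divisor: if 110·b ≡ 0 then multiplying both sides by 110^(−1) gives b ≡ 0. So 110 is not a zero-divisor.

Final answer: NO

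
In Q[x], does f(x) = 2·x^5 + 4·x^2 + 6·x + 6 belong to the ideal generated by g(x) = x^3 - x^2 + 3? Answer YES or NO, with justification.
In Q[x] the ideal (g) consists of all multiples of g, so f ∈ (g) iff g | f, i.e. iff the remainder of f on division by g is 0. Divide f by g (g is monic, so eliminate the leading term of the running remainder at each step):
  leading term 2·x^5: subtract (2·x^2)·g(x) = 2·x^5 - 2·x^4 + 6·x^2, leaving 2·x^4 - 2·x^2 + 6·x + 6
  leading term 2·x^4: subtract (2·x)·g(x) = 2·x^4 - 2·x^3 + 6·x, leaving 2·x^3 - 2·x^2 + 6
  leading term 2·x^3: subtract (2)·g(x) = 2·x^3 - 2·x^2 + 6, leaving 0
The remainder is 0, so f(x) = g(x) · h(x) with h(x) = 2·x^2 + 2·x + 2. Hence g | f, i.e. f ∈ (g).

Final answer: YES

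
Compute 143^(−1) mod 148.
Apply the extended Euclidean algorithm to (148, 143), tracking rows (r, s, t) with s·148 + t·143 = r. Each division r_prev = q·r_cur + r_new produces the new row as (previous row) − q·(current row):
  row A: (148, 1, 0)   [1·148 + 0·143 = 148]
  row B: (143, 0, 1)   [0·148 + 1·143 = 143]
  148 = 1·143 + 5   → row C = row A − 1·row B = (5, 1, −1)   [check: 1·148 − 1·143 = 5]
  143 = 28·5 + 3   → row D = row B − 28·row C = (3, −28, 29)   [check: −28·148 + 29·143 = 3]
  5 = 1·3 + 2   → row E = row C − 1·row D = (2, 29, −30)   [check: 29·148 − 30·143 = 2]
  3 = 1·2 + 1   → row F = row D − 1·row E = (1, −57, 59)   [check: −57·148 + 59·143 = 1]
  2 = 2·1 + 0   → remainder 0, stop. gcd = 1 (last nonzero row F).
The gcd is 1, so 143 is invertible mod 148. The last nonzero row gives −57·148 + 59·143 = 1, so t = 59. So 143^(−1) ≡ 59 (mod 148). Verify: 143 · 59 = 8437 ≡ 1 (mod 148). ✓

Final answer: 143^(−1) ≡ 59 (mod 148)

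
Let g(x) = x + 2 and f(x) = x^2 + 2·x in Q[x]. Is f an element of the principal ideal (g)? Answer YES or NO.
YES

In Q[x] the ideal (g) consists of all multiples of g, so f ∈ (g) iff g | f, i.e. iff the remainder of f on division by g is 0. Divide f by g (g is monic, so eliminate the leading term of the running remainder at each step):
  leading term x^2: subtract (x)·g(x) = x^2 + 2·x, leaving 0
The remainder is 0, so f(x) = g(x) · h(x) with h(x) = x. Hence g | f, i.e. f ∈ (g).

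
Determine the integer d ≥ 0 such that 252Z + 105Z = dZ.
In the PID Z, (a, b) is generated by gcd(a, b). Compute gcd(252, 105) with the extended Euclidean algorithm, tracking rows (r, s, t) with s·252 + t·105 = r:
  row A: (252, 1, 0)   [1·252 + 0·105 = 252]
  row B: (105, 0, 1)   [0·252 + 1·105 = 105]
  252 = 2·105 + 42   → row C = row A − 2·row B = (42, 1, −2)   [check: 1·252 − 2·105 = 42]
  105 = 2·42 + 21   → row D = row B − 2·row C = (21, −2, 5)   [check: −2·252 + 5·105 = 21]
  42 = 2·21 + 0   → remainder 0, stop. gcd = 21 (last nonzero row D).
So gcd(252, 105) = 21, with Bézout identity −2·252 + 5·105 = 21. Containment (⊇): the Bézout identity exhibits 21 as an element of (252, 105), giving (21) ⊆ (252, 105). Containment (⊆): since 21 | 252 and 21 | 105 (252 = 21·12, 105 = 21·5), every Z-linear combination of 252 and 105 is divisible by 21, so (252, 105) ⊆ (21). Therefore (252, 105) = (21), d = 21.

Final answer: (252, 105) = (21); d = 21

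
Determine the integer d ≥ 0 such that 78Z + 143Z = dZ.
(78, 143) = (13); d = 13

In the PID Z, (a, b) is generated by gcd(a, b). Compute gcd(143, 78) with the extended Euclidean algorithm, tracking rows (r, s, t) with s·143 + t·78 = r:
  row A: (143, 1, 0)   [1·143 + 0·78 = 143]
  row B: (78, 0, 1)   [0·143 + 1·78 = 78]
  143 = 1·78 + 65   → row C = row A − 1·row B = (65, 1, −1)   [check: 1·143 − 1·78 = 65]
  78 = 1·65 + 13   → row D = row B − 1·row C = (13, −1, 2)   [check: −1·143 + 2·78 = 13]
  65 = 5·13 + 0   → remainder 0, stop. gcd = 13 (last nonzero row D).
So gcd(78, 143) = 13, with Bézout identity −1·143 + 2·78 = 13. Containment (⊇): the Bézout identity exhibits 13 as an element of (78, 143), giving (13) ⊆ (78, 143). Containment (⊆): since 13 | 78 and 13 | 143 (78 = 13·6, 143 = 13·11), every Z-linear combination of 78 and 143 is divisible by 13, so (78, 143) ⊆ (13). Therefore (78, 143) = (13), d = 13.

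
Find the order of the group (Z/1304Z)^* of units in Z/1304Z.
|(Z/1304Z)^*| = 648

(Z/1304Z)^* consists of the classes a with gcd(a, 1304) = 1, so its order is φ(1304). φ is multiplicative, with φ(p^e) = p^e − p^(e−1). Factorise 1304 = 2^3 · 163. Then
  φ(1304) = (2^3 − 2^2) · (163 − 1) = 4 · 162 = 648.
Thus |(Z/1304Z)^*| = 648.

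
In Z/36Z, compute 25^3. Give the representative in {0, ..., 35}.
Use repeated squaring. Binary(3) = 11. Walk through the bits of the exponent 3 left-to-right: at each bit after the leading one, square the running value, then multiply by 25 if the bit is 1 (always reducing mod 36):
  bit 1 = 1 (leading): start with 25.
  bit 2 = 1: square 25^2 = 625 ≡ 13; bit is 1, so multiply 13·25 = 325 ≡ 1 (mod 36).
Final value: 25^3 ≡ 1 (mod 36).

Final answer: 1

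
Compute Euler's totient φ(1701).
φ(1701) = 972

φ is multiplicative, with φ(p^e) = p^e − p^(e−1). Factorise 1701 = 3^5 · 7. Then
  φ(1701) = (3^5 − 3^4) · (7 − 1) = 162 · 6 = 972.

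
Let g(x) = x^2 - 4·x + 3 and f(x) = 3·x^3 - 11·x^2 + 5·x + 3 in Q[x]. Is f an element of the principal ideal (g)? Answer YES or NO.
In Q[x] the ideal (g) consists of all multiples of g, so f ∈ (g) iff g | f, i.e. iff the remainder of f on division by g is 0. Divide f by g (g is monic, so eliminate the leading term of the running remainder at each step):
  leading term 3·x^3: subtract (3·x)·g(x) = 3·x^3 - 12·x^2 + 9·x, leaving x^2 - 4·x + 3
  leading term x^2: subtract (1)·g(x) = x^2 - 4·x + 3, leaving 0
The remainder is 0, so f(x) = g(x) · h(x) with h(x) = 3·x + 1. Hence g | f, i.e. f ∈ (g).

Final answer: YES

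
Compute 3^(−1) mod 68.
Apply the extended Euclidean algorithm to (68, 3), tracking rows (r, s, t) with s·68 + t·3 = r. Each division r_prev = q·r_cur + r_new produces the new row as (previous row) − q·(current row):
  row A: (68, 1, 0)   [1·68 + 0·3 = 68]
  row B: (3, 0, 1)   [0·68 + 1·3 = 3]
  68 = 22·3 + 2   → row C = row A − 22·row B = (2, 1, −22)   [check: 1·68 − 22·3 = 2]
  3 = 1·2 + 1   → row D = row B − 1·row C = (1, −1, 23)   [check: −1·68 + 23·3 = 1]
  2 = 2·1 + 0   → remainder 0, stop. gcd = 1 (last nonzero row D).
The gcd is 1, so 3 is invertible mod 68. The last nonzero row gives −1·68 + 23·3 = 1, so t = 23. So 3^(−1) ≡ 23 (mod 68). Verify: 3 · 23 = 69 ≡ 1 (mod 68). ✓

Final answer: 3^(−1) ≡ 23 (mod 68)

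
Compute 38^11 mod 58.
22

Use repeated squaring. Binary(11) = 1011. Walk through the bits of the exponent 11 left-to-right: at each bit after the leading one, square the running value, then multiply by 38 if the bit is 1 (always reducing mod 58):
  bit 1 = 1 (leading): start with 38.
  bit 2 = 0: square 38^2 = 1444 ≡ 52 (mod 58).
  bit 3 = 1: square 52^2 = 2704 ≡ 36; bit is 1, so multiply 36·38 = 1368 ≡ 34 (mod 58).
  bit 4 = 1: square 34^2 = 1156 ≡ 54; bit is 1, so multiply 54·38 = 2052 ≡ 22 (mod 58).
Final value: 38^11 ≡ 22 (mod 58).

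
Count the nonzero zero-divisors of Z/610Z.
In Z/610Z each nonzero element is either a unit (gcd with 610 is 1) or a zero-divisor (gcd > 1). The number of units is φ(610): factorise 610 = 2 · 5 · 61, so φ(610) = (2 − 1) · (5 − 1) · (61 − 1) = 1 · 4 · 60 = 240. The nonzero elements number 610 − 1 = 609. Hence the nonzero zero-divisors number 609 − 240 = 369.

Final answer: Z/610Z has 369 nonzero zero-divisors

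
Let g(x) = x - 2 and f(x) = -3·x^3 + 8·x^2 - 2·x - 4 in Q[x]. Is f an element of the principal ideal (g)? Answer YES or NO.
In Q[x] the ideal (g) consists of all multiples of g, so f ∈ (g) iff g | f, i.e. iff the remainder of f on division by g is 0. Divide f by g (g is monic, so eliminate the leading term of the running remainder at each step):
  leading term -3·x^3: subtract (-3·x^2)·g(x) = -3·x^3 + 6·x^2, leaving 2·x^2 - 2·x - 4
  leading term 2·x^2: subtract (2·x)·g(x) = 2·x^2 - 4·x, leaving 2·x - 4
  leading term 2·x: subtract (2)·g(x) = 2·x - 4, leaving 0
The remainder is 0, so f(x) = g(x) · h(x) with h(x) = -3·x^2 + 2·x + 2. Hence g | f, i.e. f ∈ (g).

Final answer: YES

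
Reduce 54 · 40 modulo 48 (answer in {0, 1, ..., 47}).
0

Reduce the factors first: 54 ≡ 6 (mod 48), so 54 · 40 ≡ 6 · 40 (mod 48). 6 · 40 = 240. Dividing by 48: 240 = 5·48 + 0. So (54 · 40) mod 48 = 0.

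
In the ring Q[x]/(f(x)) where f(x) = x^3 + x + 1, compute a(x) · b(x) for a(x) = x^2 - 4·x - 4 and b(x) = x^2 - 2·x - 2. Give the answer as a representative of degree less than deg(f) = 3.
a · b ≡ x^2 + 21·x + 14 (mod f(x))

First multiply in Q[x] without reducing: a · b = x^4 - 6·x^3 + 2·x^2 + 16·x + 8. Now divide by f(x) = x^3 + x + 1, eliminating the leading term at each step:
  leading term x^4: subtract (x)·f(x) = x^4 + x^2 + x, leaving -6·x^3 + x^2 + 15·x + 8
  leading term -6·x^3: subtract (-6)·f(x) = -6·x^3 - 6·x - 6, leaving x^2 + 21·x + 14
The degree is now < 3, so this is the remainder. Hence a · b ≡ x^2 + 21·x + 14 in Q[x]/(f).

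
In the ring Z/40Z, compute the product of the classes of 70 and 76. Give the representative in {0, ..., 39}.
Reduce the factors first: 70 ≡ 30, 76 ≡ 36 (mod 40), so 70 · 76 ≡ 30 · 36 (mod 40). 30 · 36 = 1080. Dividing by 40: 1080 = 27·40 + 0. So (70 · 76) mod 40 = 0.

Final answer: 0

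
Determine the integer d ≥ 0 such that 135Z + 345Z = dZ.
(135, 345) = (15); d = 15

In the PID Z, (a, b) is generated by gcd(a, b). Compute gcd(345, 135) with the extended Euclidean algorithm, tracking rows (r, s, t) with s·345 + t·135 = r:
  row A: (345, 1, 0)   [1·345 + 0·135 = 345]
  row B: (135, 0, 1)   [0·345 + 1·135 = 135]
  345 = 2·135 + 75   → row C = row A − 2·row B = (75, 1, −2)   [check: 1·345 − 2·135 = 75]
  135 = 1·75 + 60   → row D = row B − 1·row C = (60, −1, 3)   [check: −1·345 + 3·135 = 60]
  75 = 1·60 + 15   → row E = row C − 1·row D = (15, 2, −5)   [check: 2·345 − 5·135 = 15]
  60 = 4·15 + 0   → remainder 0, stop. gcd = 15 (last nonzero row E).
So gcd(135, 345) = 15, with Bézout identity 2·345 − 5·135 = 15. Containment (⊇): the Bézout identity exhibits 15 as an element of (135, 345), giving (15) ⊆ (135, 345). Containment (⊆): since 15 | 135 and 15 | 345 (135 = 15·9, 345 = 15·23), every Z-linear combination of 135 and 345 is divisible by 15, so (135, 345) ⊆ (15). Therefore (135, 345) = (15), d = 15.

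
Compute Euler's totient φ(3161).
φ is multiplicative, with φ(p^e) = p^e − p^(e−1). Factorise 3161 = 29 · 109. Then
  φ(3161) = (29 − 1) · (109 − 1) = 28 · 108 = 3024.

Final answer: φ(3161) = 3024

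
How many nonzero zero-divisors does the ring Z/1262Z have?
In Z/1262Z each nonzero element is either a unit (gcd with 1262 is 1) or a zero-divisor (gcd > 1). The number of units is φ(1262): factorise 1262 = 2 · 631, so φ(1262) = (2 − 1) · (631 − 1) = 1 · 630 = 630. The nonzero elements number 1262 − 1 = 1261. Hence the nonzero zero-divisors number 1261 − 630 = 631.

Final answer: Z/1262Z has 631 nonzero zero-divisors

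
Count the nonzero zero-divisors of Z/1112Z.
In Z/1112Z each nonzero element is either a unit (gcd with 1112 is 1) or a zero-divisor (gcd > 1). The number of units is φ(1112): factorise 1112 = 2^3 · 139, so φ(1112) = (2^3 − 2^2) · (139 − 1) = 4 · 138 = 552. The nonzero elements number 1112 − 1 = 1111. Hence the nonzero zero-divisors number 1111 − 552 = 559.

Final answer: Z/1112Z has 559 nonzero zero-divisors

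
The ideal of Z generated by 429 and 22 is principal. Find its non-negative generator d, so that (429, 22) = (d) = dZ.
In the PID Z, (a, b) is generated by gcd(a, b). Compute gcd(429, 22) with the extended Euclidean algorithm, tracking rows (r, s, t) with s·429 + t·22 = r:
  row A: (429, 1, 0)   [1·429 + 0·22 = 429]
  row B: (22, 0, 1)   [0·429 + 1·22 = 22]
  429 = 19·22 + 11   → row C = row A − 19·row B = (11, 1, −19)   [check: 1·429 − 19·22 = 11]
  22 = 2·11 + 0   → remainder 0, stop. gcd = 11 (last nonzero row C).
So gcd(429, 22) = 11, with Bézout identity 1·429 − 19·22 = 11. Containment (⊇): the Bézout identity exhibits 11 as an element of (429, 22), giving (11) ⊆ (429, 22). Containment (⊆): since 11 | 429 and 11 | 22 (429 = 11·39, 22 = 11·2), every Z-linear combination of 429 and 22 is divisible by 11, so (429, 22) ⊆ (11). Therefore (429, 22) = (11), d = 11.

Final answer: (429, 22) = (11); d = 11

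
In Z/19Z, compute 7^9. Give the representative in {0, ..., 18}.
Use repeated squaring. Binary(9) = 1001. Walk through the bits of the exponent 9 left-to-right: at each bit after the leading one, square the running value, then multiply by 7 if the bit is 1 (always reducing mod 19):
  bit 1 = 1 (leading): start with 7.
  bit 2 = 0: square 7^2 = 49 ≡ 11 (mod 19).
  bit 3 = 0: square 11^2 = 121 ≡ 7 (mod 19).
  bit 4 = 1: square 7^2 = 49 ≡ 11; bit is 1, so multiply 11·7 = 77 ≡ 1 (mod 19).
Final value: 7^9 ≡ 1 (mod 19).

Final answer: 1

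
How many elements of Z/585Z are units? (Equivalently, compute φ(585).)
An element a ∈ Z/585Z is a unit iff gcd(a, 585) = 1, so the number of units is φ(585). φ is multiplicative, with φ(p^e) = p^e − p^(e−1). Factorise 585 = 3^2 · 5 · 13. Then
  φ(585) = (3^2 − 3^1) · (5 − 1) · (13 − 1) = 6 · 4 · 12 = 288.

Final answer: Z/585Z has φ(585) = 288 units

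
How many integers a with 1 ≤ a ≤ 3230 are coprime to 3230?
The number of a ∈ {1, ..., 3230} with gcd(a, 3230) = 1 is by definition Euler's totient φ(3230). φ is multiplicative, with φ(p^e) = p^e − p^(e−1). Factorise 3230 = 2 · 5 · 17 · 19. Then
  φ(3230) = (2 − 1) · (5 − 1) · (17 − 1) · (19 − 1) = 1 · 4 · 16 · 18 = 1152.
So there are 1152 such integers.

Final answer: 1152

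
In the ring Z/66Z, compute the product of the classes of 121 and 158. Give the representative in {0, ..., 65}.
Reduce the factors first: 121 ≡ 55, 158 ≡ 26 (mod 66), so 121 · 158 ≡ 55 · 26 (mod 66). 55 · 26 = 1430. Dividing by 66: 1430 = 21·66 + 44. So (121 · 158) mod 66 = 44.

Final answer: 44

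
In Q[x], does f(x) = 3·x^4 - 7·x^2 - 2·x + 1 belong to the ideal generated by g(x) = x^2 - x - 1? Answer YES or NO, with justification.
YES

In Q[x] the ideal (g) consists of all multiples of g, so f ∈ (g) iff g | f, i.e. iff the remainder of f on division by g is 0. Divide f by g (g is monic, so eliminate the leading term of the running remainder at each step):
  leading term 3·x^4: subtract (3·x^2)·g(x) = 3·x^4 - 3·x^3 - 3·x^2, leaving 3·x^3 - 4·x^2 - 2·x + 1
  leading term 3·x^3: subtract (3·x)·g(x) = 3·x^3 - 3·x^2 - 3·x, leaving -x^2 + x + 1
  leading term -x^2: subtract (-1)·g(x) = -x^2 + x + 1, leaving 0
The remainder is 0, so f(x) = g(x) · h(x) with h(x) = 3·x^2 + 3·x - 1. Hence g | f, i.e. f ∈ (g).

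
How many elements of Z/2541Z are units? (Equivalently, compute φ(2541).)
An element a ∈ Z/2541Z is a unit iff gcd(a, 2541) = 1, so the number of units is φ(2541). φ is multiplicative, with φ(p^e) = p^e − p^(e−1). Factorise 2541 = 3 · 7 · 11^2. Then
  φ(2541) = (3 − 1) · (7 − 1) · (11^2 − 11^1) = 2 · 6 · 110 = 1320.

Final answer: Z/2541Z has φ(2541) = 1320 units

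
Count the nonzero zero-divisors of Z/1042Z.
Z/1042Z has 521 nonzero zero-divisors

In Z/1042Z each nonzero element is either a unit (gcd with 1042 is 1) or a zero-divisor (gcd > 1). The number of units is φ(1042): factorise 1042 = 2 · 521, so φ(1042) = (2 − 1) · (521 − 1) = 1 · 520 = 520. The nonzero elements number 1042 − 1 = 1041. Hence the nonzero zero-divisors number 1041 − 520 = 521.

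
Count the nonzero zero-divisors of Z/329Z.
In Z/329Z each nonzero element is either a unit (gcd with 329 is 1) or a zero-divisor (gcd > 1). The number of units is φ(329): factorise 329 = 7 · 47, so φ(329) = (7 − 1) · (47 − 1) = 6 · 46 = 276. The nonzero elements number 329 − 1 = 328. Hence the nonzero zero-divisors number 328 − 276 = 52.

Final answer: Z/329Z has 52 nonzero zero-divisors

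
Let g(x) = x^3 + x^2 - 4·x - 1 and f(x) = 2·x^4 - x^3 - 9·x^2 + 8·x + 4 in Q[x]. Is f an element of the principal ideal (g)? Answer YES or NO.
NO

In Q[x] the ideal (g) consists of all multiples of g, so f ∈ (g) iff g | f, i.e. iff the remainder of f on division by g is 0. Divide f by g (g is monic, so eliminate the leading term of the running remainder at each step):
  leading term 2·x^4: subtract (2·x)·g(x) = 2·x^4 + 2·x^3 - 8·x^2 - 2·x, leaving -3·x^3 - x^2 + 10·x + 4
  leading term -3·x^3: subtract (-3)·g(x) = -3·x^3 - 3·x^2 + 12·x + 3, leaving 2·x^2 - 2·x + 1
The remainder r(x) = 2·x^2 - 2·x + 1 ≠ 0 (and deg r < deg g), so g ∤ f, i.e. f ∉ (g).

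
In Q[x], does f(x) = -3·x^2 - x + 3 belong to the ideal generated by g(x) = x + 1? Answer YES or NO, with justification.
In Q[x] the ideal (g) consists of all multiples of g, so f ∈ (g) iff g | f, i.e. iff the remainder of f on division by g is 0. Divide f by g (g is monic, so eliminate the leading term of the running remainder at each step):
  leading term -3·x^2: subtract (-3·x)·g(x) = -3·x^2 - 3·x, leaving 2·x + 3
  leading term 2·x: subtract (2)·g(x) = 2·x + 2, leaving 1
The remainder r(x) = 1 ≠ 0 (and deg r < deg g), so g ∤ f, i.e. f ∉ (g).

Final answer: NO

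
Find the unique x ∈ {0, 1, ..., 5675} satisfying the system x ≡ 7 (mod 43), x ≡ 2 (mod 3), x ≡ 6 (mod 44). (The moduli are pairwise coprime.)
x ≡ 50 (mod 5676); the representative in [0, 5676) is 50

The moduli 43, 3, 44 are pairwise coprime, so by the CRT there is a unique solution mod 43·3·44 = 5676.
Solve by successive substitution. Start with x ≡ 7 (mod 43).
  Combine with x ≡ 2 (mod 3): write x = 7 + 43·t and require 7 + 43·t ≡ 2 (mod 3), i.e. 43·t ≡ 2 − 7 ≡ 1 (mod 3). Since 43^(−1) ≡ 1 (mod 3) (43 ≡ 1 (mod 3)), t ≡ 1·1 ≡ 1 (mod 3). So x ≡ 7 + 43·1 = 50 (mod 129).
  Combine with x ≡ 6 (mod 44): write x = 50 + 129·t and require 50 + 129·t ≡ 6 (mod 44), i.e. 129·t ≡ 6 − 50 ≡ 0 (mod 44). Since 129^(−1) ≡ 29 (mod 44) (129 ≡ 41 (mod 44)), t ≡ 29·0 ≡ 0 (mod 44). So x ≡ 50 + 129·0 = 50 (mod 5676).
Unique solution in [0, 5676): x = 50.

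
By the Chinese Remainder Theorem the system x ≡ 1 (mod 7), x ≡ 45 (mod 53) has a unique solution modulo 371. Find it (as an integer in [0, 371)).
x ≡ 204 (mod 371); the representative in [0, 371) is 204

The moduli 7, 53 are pairwise coprime, so by the CRT there is a unique solution mod 7·53 = 371.
Solve by successive substitution. Start with x ≡ 1 (mod 7).
  Combine with x ≡ 45 (mod 53): write x = 1 + 7·t and require 1 + 7·t ≡ 45 (mod 53), i.e. 7·t ≡ 45 − 1 ≡ 44 (mod 53). Since 7^(−1) ≡ 38 (mod 53), t ≡ 38·44 ≡ 29 (mod 53). So x ≡ 1 + 7·29 = 204 (mod 371).
Unique solution in [0, 371): x = 204.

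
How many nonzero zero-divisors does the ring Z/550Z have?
Z/550Z has 349 nonzero zero-divisors

In Z/550Z each nonzero element is either a unit (gcd with 550 is 1) or a zero-divisor (gcd > 1). The number of units is φ(550): factorise 550 = 2 · 5^2 · 11, so φ(550) = (2 − 1) · (5^2 − 5^1) · (11 − 1) = 1 · 20 · 10 = 200. The nonzero elements number 550 − 1 = 549. Hence the nonzero zero-divisors number 549 − 200 = 349.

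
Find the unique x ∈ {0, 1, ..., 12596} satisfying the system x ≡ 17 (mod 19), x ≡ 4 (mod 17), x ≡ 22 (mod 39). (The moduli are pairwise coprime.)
The moduli 19, 17, 39 are pairwise coprime, so by the CRT there is a unique solution mod 19·17·39 = 12597.
Solve by successive substitution. Start with x ≡ 17 (mod 19).
  Combine with x ≡ 4 (mod 17): write x = 17 + 19·t and require 17 + 19·t ≡ 4 (mod 17), i.e. 19·t ≡ 4 − 17 ≡ 4 (mod 17). Since 19^(−1) ≡ 9 (mod 17) (19 ≡ 2 (mod 17)), t ≡ 9·4 ≡ 2 (mod 17). So x ≡ 17 + 19·2 = 55 (mod 323).
  Combine with x ≡ 22 (mod 39): write x = 55 + 323·t and require 55 + 323·t ≡ 22 (mod 39), i.e. 323·t ≡ 22 − 55 ≡ 6 (mod 39). Since 323^(−1) ≡ 32 (mod 39) (323 ≡ 11 (mod 39)), t ≡ 32·6 ≡ 36 (mod 39). So x ≡ 55 + 323·36 = 11683 (mod 12597).
Unique solution in [0, 12597): x = 11683.

Final answer: x ≡ 11683 (mod 12597); the representative in [0, 12597) is 11683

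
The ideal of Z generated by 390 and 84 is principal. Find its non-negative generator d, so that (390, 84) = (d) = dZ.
In the PID Z, (a, b) is generated by gcd(a, b). Compute gcd(390, 84) with the extended Euclidean algorithm, tracking rows (r, s, t) with s·390 + t·84 = r:
  row A: (390, 1, 0)   [1·390 + 0·84 = 390]
  row B: (84, 0, 1)   [0·390 + 1·84 = 84]
  390 = 4·84 + 54   → row C = row A − 4·row B = (54, 1, −4)   [check: 1·390 − 4·84 = 54]
  84 = 1·54 + 30   → row D = row B − 1·row C = (30, −1, 5)   [check: −1·390 + 5·84 = 30]
  54 = 1·30 + 24   → row E = row C − 1·row D = (24, 2, −9)   [check: 2·390 − 9·84 = 24]
  30 = 1·24 + 6   → row F = row D − 1·row E = (6, −3, 14)   [check: −3·390 + 14·84 = 6]
  24 = 4·6 + 0   → remainder 0, stop. gcd = 6 (last nonzero row F).
So gcd(390, 84) = 6, with Bézout identity −3·390 + 14·84 = 6. Containment (⊇): the Bézout identity exhibits 6 as an element of (390, 84), giving (6) ⊆ (390, 84). Containment (⊆): since 6 | 390 and 6 | 84 (390 = 6·65, 84 = 6·14), every Z-linear combination of 390 and 84 is divisible by 6, so (390, 84) ⊆ (6). Therefore (390, 84) = (6), d = 6.

Final answer: (390, 84) = (6); d = 6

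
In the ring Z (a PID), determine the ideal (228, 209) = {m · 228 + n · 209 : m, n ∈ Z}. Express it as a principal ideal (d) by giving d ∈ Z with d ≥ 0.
(228, 209) = (19); d = 19

In the PID Z, (a, b) is generated by gcd(a, b). Compute gcd(228, 209) with the extended Euclidean algorithm, tracking rows (r, s, t) with s·228 + t·209 = r:
  row A: (228, 1, 0)   [1·228 + 0·209 = 228]
  row B: (209, 0, 1)   [0·228 + 1·209 = 209]
  228 = 1·209 + 19   → row C = row A − 1·row B = (19, 1, −1)   [check: 1·228 − 1·209 = 19]
  209 = 11·19 + 0   → remainder 0, stop. gcd = 19 (last nonzero row C).
So gcd(228, 209) = 19, with Bézout identity 1·228 − 1·209 = 19. Containment (⊇): the Bézout identity exhibits 19 as an element of (228, 209), giving (19) ⊆ (228, 209). Containment (⊆): since 19 | 228 and 19 | 209 (228 = 19·12, 209 = 19·11), every Z-linear combination of 228 and 209 is divisible by 19, so (228, 209) ⊆ (19). Therefore (228, 209) = (19), d = 19.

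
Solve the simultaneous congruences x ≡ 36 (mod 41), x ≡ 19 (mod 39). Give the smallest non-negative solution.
x ≡ 487 (mod 1599); the representative in [0, 1599) is 487

The moduli 41, 39 are pairwise coprime, so by the CRT there is a unique solution mod 41·39 = 1599.
Solve by successive substitution. Start with x ≡ 36 (mod 41).
  Combine with x ≡ 19 (mod 39): write x = 36 + 41·t and require 36 + 41·t ≡ 19 (mod 39), i.e. 41·t ≡ 19 − 36 ≡ 22 (mod 39). Since 41^(−1) ≡ 20 (mod 39) (41 ≡ 2 (mod 39)), t ≡ 20·22 ≡ 11 (mod 39). So x ≡ 36 + 41·11 = 487 (mod 1599).
Unique solution in [0, 1599): x = 487.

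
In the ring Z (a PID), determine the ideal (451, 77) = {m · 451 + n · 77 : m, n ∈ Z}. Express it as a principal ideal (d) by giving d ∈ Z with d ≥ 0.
In the PID Z, (a, b) is generated by gcd(a, b). Compute gcd(451, 77) with the extended Euclidean algorithm, tracking rows (r, s, t) with s·451 + t·77 = r:
  row A: (451, 1, 0)   [1·451 + 0·77 = 451]
  row B: (77, 0, 1)   [0·451 + 1·77 = 77]
  451 = 5·77 + 66   → row C = row A − 5·row B = (66, 1, −5)   [check: 1·451 − 5·77 = 66]
  77 = 1·66 + 11   → row D = row B − 1·row C = (11, −1, 6)   [check: −1·451 + 6·77 = 11]
  66 = 6·11 + 0   → remainder 0, stop. gcd = 11 (last nonzero row D).
So gcd(451, 77) = 11, with Bézout identity −1·451 + 6·77 = 11. Containment (⊇): the Bézout identity exhibits 11 as an element of (451, 77), giving (11) ⊆ (451, 77). Containment (⊆): since 11 | 451 and 11 | 77 (451 = 11·41, 77 = 11·7), every Z-linear combination of 451 and 77 is divisible by 11, so (451, 77) ⊆ (11). Therefore (451, 77) = (11), d = 11.

Final answer: (451, 77) = (11); d = 11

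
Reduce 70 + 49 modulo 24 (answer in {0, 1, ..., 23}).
23

Reduce the summands first: 70 ≡ 22, 49 ≡ 1 (mod 24), so 70 + 49 ≡ 22 + 1 (mod 24). 22 + 1 = 23; 23 = 0·24 + 23, so (70 + 49) mod 24 = 23.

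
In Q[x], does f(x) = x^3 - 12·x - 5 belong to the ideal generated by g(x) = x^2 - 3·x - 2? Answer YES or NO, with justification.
NO

In Q[x] the ideal (g) consists of all multiples of g, so f ∈ (g) iff g | f, i.e. iff the remainder of f on division by g is 0. Divide f by g (g is monic, so eliminate the leading term of the running remainder at each step):
  leading term x^3: subtract (x)·g(x) = x^3 - 3·x^2 - 2·x, leaving 3·x^2 - 10·x - 5
  leading term 3·x^2: subtract (3)·g(x) = 3·x^2 - 9·x - 6, leaving 1 - x
The remainder r(x) = 1 - x ≠ 0 (and deg r < deg g), so g ∤ f, i.e. f ∉ (g).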